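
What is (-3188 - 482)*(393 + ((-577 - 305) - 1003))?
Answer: 5475640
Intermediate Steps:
(-3188 - 482)*(393 + ((-577 - 305) - 1003)) = -3670*(393 + (-882 - 1003)) = -3670*(393 - 1885) = -3670*(-1492) = 5475640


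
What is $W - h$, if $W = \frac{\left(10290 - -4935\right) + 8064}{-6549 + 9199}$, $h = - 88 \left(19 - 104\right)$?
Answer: $- \frac{19798711}{2650} \approx -7471.2$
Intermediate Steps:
$h = 7480$ ($h = \left(-88\right) \left(-85\right) = 7480$)
$W = \frac{23289}{2650}$ ($W = \frac{\left(10290 + 4935\right) + 8064}{2650} = \left(15225 + 8064\right) \frac{1}{2650} = 23289 \cdot \frac{1}{2650} = \frac{23289}{2650} \approx 8.7883$)
$W - h = \frac{23289}{2650} - 7480 = - \frac{19798711}{2650}$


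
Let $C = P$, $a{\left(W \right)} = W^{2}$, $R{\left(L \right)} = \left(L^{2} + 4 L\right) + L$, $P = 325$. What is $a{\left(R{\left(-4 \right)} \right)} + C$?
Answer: $341$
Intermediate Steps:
$R{\left(L \right)} = L^{2} + 5 L$
$C = 325$
$a{\left(R{\left(-4 \right)} \right)} + C = \left(- 4 \left(5 - 4\right)\right)^{2} + 325 = \left(\left(-4\right) 1\right)^{2} + 325 = \left(-4\right)^{2} + 325 = 16 + 325 = 341$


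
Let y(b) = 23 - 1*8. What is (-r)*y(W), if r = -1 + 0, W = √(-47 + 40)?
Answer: 15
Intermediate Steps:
W = I*√7 (W = √(-7) = I*√7 ≈ 2.6458*I)
y(b) = 15 (y(b) = 23 - 8 = 15)
r = -1
(-r)*y(W) = -1*(-1)*15 = 1*15 = 15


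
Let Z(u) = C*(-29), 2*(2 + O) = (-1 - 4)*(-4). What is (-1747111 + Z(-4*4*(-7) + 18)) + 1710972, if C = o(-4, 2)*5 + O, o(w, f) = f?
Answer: -36661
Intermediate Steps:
O = 8 (O = -2 + ((-1 - 4)*(-4))/2 = -2 + (-5*(-4))/2 = -2 + (1/2)*20 = -2 + 10 = 8)
C = 18 (C = 2*5 + 8 = 10 + 8 = 18)
Z(u) = -522 (Z(u) = 18*(-29) = -522)
(-1747111 + Z(-4*4*(-7) + 18)) + 1710972 = (-1747111 - 522) + 1710972 = -1747633 + 1710972 = -36661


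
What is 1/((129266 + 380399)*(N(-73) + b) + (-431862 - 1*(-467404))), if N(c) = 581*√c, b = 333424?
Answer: 13071890654/2221858609633677203033 - 22778105*I*√73/2221858609633677203033 ≈ 5.8833e-12 - 8.7592e-14*I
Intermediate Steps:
1/((129266 + 380399)*(N(-73) + b) + (-431862 - 1*(-467404))) = 1/((129266 + 380399)*(581*√(-73) + 333424) + (-431862 - 1*(-467404))) = 1/(509665*(581*(I*√73) + 333424) + (-431862 + 467404)) = 1/(509665*(581*I*√73 + 333424) + 35542) = 1/(509665*(333424 + 581*I*√73) + 35542) = 1/((169934542960 + 296115365*I*√73) + 35542) = 1/(169934578502 + 296115365*I*√73)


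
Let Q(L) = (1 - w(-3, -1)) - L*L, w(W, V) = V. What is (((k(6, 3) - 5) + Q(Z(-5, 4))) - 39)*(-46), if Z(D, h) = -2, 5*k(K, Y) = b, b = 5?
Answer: 2070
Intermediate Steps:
k(K, Y) = 1 (k(K, Y) = (⅕)*5 = 1)
Q(L) = 2 - L² (Q(L) = (1 - 1*(-1)) - L*L = (1 + 1) - L² = 2 - L²)
(((k(6, 3) - 5) + Q(Z(-5, 4))) - 39)*(-46) = (((1 - 5) + (2 - 1*(-2)²)) - 39)*(-46) = ((-4 + (2 - 1*4)) - 39)*(-46) = ((-4 + (2 - 4)) - 39)*(-46) = ((-4 - 2) - 39)*(-46) = (-6 - 39)*(-46) = -45*(-46) = 2070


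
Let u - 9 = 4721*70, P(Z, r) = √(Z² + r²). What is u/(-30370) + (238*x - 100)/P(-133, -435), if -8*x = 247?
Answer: -330479/30370 - 29793*√206914/827656 ≈ -27.256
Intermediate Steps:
x = -247/8 (x = -⅛*247 = -247/8 ≈ -30.875)
u = 330479 (u = 9 + 4721*70 = 9 + 330470 = 330479)
u/(-30370) + (238*x - 100)/P(-133, -435) = 330479/(-30370) + (238*(-247/8) - 100)/(√((-133)² + (-435)²)) = 330479*(-1/30370) + (-29393/4 - 100)/(√(17689 + 189225)) = -330479/30370 - 29793*√206914/206914/4 = -330479/30370 - 29793*√206914/827656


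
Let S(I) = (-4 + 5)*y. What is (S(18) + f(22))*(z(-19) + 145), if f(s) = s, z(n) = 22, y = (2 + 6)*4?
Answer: 9018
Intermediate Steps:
y = 32 (y = 8*4 = 32)
S(I) = 32 (S(I) = (-4 + 5)*32 = 1*32 = 32)
(S(18) + f(22))*(z(-19) + 145) = (32 + 22)*(22 + 145) = 54*167 = 9018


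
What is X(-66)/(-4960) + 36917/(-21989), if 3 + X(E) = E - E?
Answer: -183042353/109065440 ≈ -1.6783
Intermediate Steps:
X(E) = -3 (X(E) = -3 + (E - E) = -3 + 0 = -3)
X(-66)/(-4960) + 36917/(-21989) = -3/(-4960) + 36917/(-21989) = -3*(-1/4960) + 36917*(-1/21989) = 3/4960 - 36917/21989 = -183042353/109065440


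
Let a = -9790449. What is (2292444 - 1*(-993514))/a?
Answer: -3285958/9790449 ≈ -0.33563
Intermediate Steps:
(2292444 - 1*(-993514))/a = (2292444 - 1*(-993514))/(-9790449) = (2292444 + 993514)*(-1/9790449) = 3285958*(-1/9790449) = -3285958/9790449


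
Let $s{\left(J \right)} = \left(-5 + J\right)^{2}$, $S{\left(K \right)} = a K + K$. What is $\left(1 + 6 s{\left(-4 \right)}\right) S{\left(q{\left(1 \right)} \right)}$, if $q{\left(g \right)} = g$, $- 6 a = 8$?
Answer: $- \frac{487}{3} \approx -162.33$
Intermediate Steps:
$a = - \frac{4}{3}$ ($a = \left(- \frac{1}{6}\right) 8 = - \frac{4}{3} \approx -1.3333$)
$S{\left(K \right)} = - \frac{K}{3}$ ($S{\left(K \right)} = - \frac{4 K}{3} + K = - \frac{K}{3}$)
$\left(1 + 6 s{\left(-4 \right)}\right) S{\left(q{\left(1 \right)} \right)} = \left(1 + 6 \left(-5 - 4\right)^{2}\right) \left(\left(- \frac{1}{3}\right) 1\right) = \left(1 + 6 \left(-9\right)^{2}\right) \left(- \frac{1}{3}\right) = \left(1 + 6 \cdot 81\right) \left(- \frac{1}{3}\right) = \left(1 + 486\right) \left(- \frac{1}{3}\right) = 487 \left(- \frac{1}{3}\right) = - \frac{487}{3}$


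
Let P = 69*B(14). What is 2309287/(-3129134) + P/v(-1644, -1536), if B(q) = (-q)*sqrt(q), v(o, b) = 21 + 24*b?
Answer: -2309287/3129134 + 322*sqrt(14)/12281 ≈ -0.63989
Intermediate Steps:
B(q) = -q**(3/2)
P = -966*sqrt(14) (P = 69*(-14**(3/2)) = 69*(-14*sqrt(14)) = -966*sqrt(14) ≈ -3614.4)
2309287/(-3129134) + P/v(-1644, -1536) = 2309287/(-3129134) + (-966*sqrt(14))/(21 + 24*(-1536)) = 2309287*(-1/3129134) + (-966*sqrt(14))/(21 - 36864) = -2309287/3129134 - 966*sqrt(14)/(-36843) = -2309287/3129134 - 966*sqrt(14)*(-1/36843) = -2309287/3129134 + 322*sqrt(14)/12281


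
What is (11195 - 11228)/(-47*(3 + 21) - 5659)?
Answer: 3/617 ≈ 0.0048622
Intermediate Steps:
(11195 - 11228)/(-47*(3 + 21) - 5659) = -33/(-47*24 - 5659) = -33/(-1128 - 5659) = -33/(-6787) = -33*(-1/6787) = 3/617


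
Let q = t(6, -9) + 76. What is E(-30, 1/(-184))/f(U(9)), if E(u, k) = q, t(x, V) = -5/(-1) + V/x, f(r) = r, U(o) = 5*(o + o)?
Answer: 53/60 ≈ 0.88333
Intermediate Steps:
U(o) = 10*o (U(o) = 5*(2*o) = 10*o)
t(x, V) = 5 + V/x (t(x, V) = -5*(-1) + V/x = 5 + V/x)
q = 159/2 (q = (5 - 9/6) + 76 = (5 - 9*⅙) + 76 = (5 - 3/2) + 76 = 7/2 + 76 = 159/2 ≈ 79.500)
E(u, k) = 159/2
E(-30, 1/(-184))/f(U(9)) = 159/(2*((10*9))) = (159/2)/90 = (159/2)*(1/90) = 53/60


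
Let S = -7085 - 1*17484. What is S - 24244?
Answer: -48813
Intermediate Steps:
S = -24569 (S = -7085 - 17484 = -24569)
S - 24244 = -24569 - 24244 = -48813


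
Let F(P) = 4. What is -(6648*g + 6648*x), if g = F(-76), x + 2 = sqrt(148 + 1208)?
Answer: -13296 - 13296*sqrt(339) ≈ -2.5810e+5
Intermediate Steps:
x = -2 + 2*sqrt(339) (x = -2 + sqrt(148 + 1208) = -2 + sqrt(1356) = -2 + 2*sqrt(339) ≈ 34.824)
g = 4
-(6648*g + 6648*x) = -(13296 + 13296*sqrt(339)) = -6648*(2 + 2*sqrt(339)) = -13296 - 13296*sqrt(339)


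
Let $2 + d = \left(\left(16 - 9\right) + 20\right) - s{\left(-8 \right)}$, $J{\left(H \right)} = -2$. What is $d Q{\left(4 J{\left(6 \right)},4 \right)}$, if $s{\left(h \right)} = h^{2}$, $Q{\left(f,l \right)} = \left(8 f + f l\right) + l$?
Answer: $3588$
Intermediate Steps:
$Q{\left(f,l \right)} = l + 8 f + f l$
$d = -39$ ($d = -2 + \left(\left(\left(16 - 9\right) + 20\right) - \left(-8\right)^{2}\right) = -2 + \left(\left(7 + 20\right) - 64\right) = -2 + \left(27 - 64\right) = -2 - 37 = -39$)
$d Q{\left(4 J{\left(6 \right)},4 \right)} = - 39 \left(4 + 8 \cdot 4 \left(-2\right) + 4 \left(-2\right) 4\right) = - 39 \left(4 + 8 \left(-8\right) - 32\right) = - 39 \left(4 - 64 - 32\right) = \left(-39\right) \left(-92\right) = 3588$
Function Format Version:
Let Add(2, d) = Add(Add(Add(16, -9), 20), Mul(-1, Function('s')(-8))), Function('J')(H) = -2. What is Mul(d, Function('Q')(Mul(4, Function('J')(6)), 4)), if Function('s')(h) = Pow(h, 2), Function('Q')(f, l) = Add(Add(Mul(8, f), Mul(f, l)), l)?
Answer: 3588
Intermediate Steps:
Function('Q')(f, l) = Add(l, Mul(8, f), Mul(f, l))
d = -39 (d = Add(-2, Add(Add(Add(16, -9), 20), Mul(-1, Pow(-8, 2)))) = Add(-2, Add(Add(7, 20), Mul(-1, 64))) = Add(-2, Add(27, -64)) = Add(-2, -37) = -39)
Mul(d, Function('Q')(Mul(4, Function('J')(6)), 4)) = Mul(-39, Add(4, Mul(8, Mul(4, -2)), Mul(Mul(4, -2), 4))) = Mul(-39, Add(4, Mul(8, -8), Mul(-8, 4))) = Mul(-39, Add(4, -64, -32)) = Mul(-39, -92) = 3588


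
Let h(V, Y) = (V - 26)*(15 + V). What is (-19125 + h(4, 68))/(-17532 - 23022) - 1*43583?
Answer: -1767445439/40554 ≈ -43583.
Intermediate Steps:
h(V, Y) = (-26 + V)*(15 + V)
(-19125 + h(4, 68))/(-17532 - 23022) - 1*43583 = (-19125 + (-390 + 4² - 11*4))/(-17532 - 23022) - 1*43583 = (-19125 + (-390 + 16 - 44))/(-40554) - 43583 = (-19125 - 418)*(-1/40554) - 43583 = -19543*(-1/40554) - 43583 = 19543/40554 - 43583 = -1767445439/40554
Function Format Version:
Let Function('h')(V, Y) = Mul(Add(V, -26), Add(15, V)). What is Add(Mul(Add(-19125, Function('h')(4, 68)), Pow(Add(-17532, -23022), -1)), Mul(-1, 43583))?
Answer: Rational(-1767445439, 40554) ≈ -43583.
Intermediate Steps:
Function('h')(V, Y) = Mul(Add(-26, V), Add(15, V))
Add(Mul(Add(-19125, Function('h')(4, 68)), Pow(Add(-17532, -23022), -1)), Mul(-1, 43583)) = Add(Mul(Add(-19125, Add(-390, Pow(4, 2), Mul(-11, 4))), Pow(Add(-17532, -23022), -1)), Mul(-1, 43583)) = Add(Mul(Add(-19125, Add(-390, 16, -44)), Pow(-40554, -1)), -43583) = Add(Mul(Add(-19125, -418), Rational(-1, 40554)), -43583) = Add(Mul(-19543, Rational(-1, 40554)), -43583) = Add(Rational(19543, 40554), -43583) = Rational(-1767445439, 40554)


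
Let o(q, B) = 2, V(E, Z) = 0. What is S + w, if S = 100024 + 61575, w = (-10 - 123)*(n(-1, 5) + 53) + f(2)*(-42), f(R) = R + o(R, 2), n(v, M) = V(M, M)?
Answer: 154382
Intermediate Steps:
n(v, M) = 0
f(R) = 2 + R (f(R) = R + 2 = 2 + R)
w = -7217 (w = (-10 - 123)*(0 + 53) + (2 + 2)*(-42) = -133*53 + 4*(-42) = -7049 - 168 = -7217)
S = 161599
S + w = 161599 - 7217 = 154382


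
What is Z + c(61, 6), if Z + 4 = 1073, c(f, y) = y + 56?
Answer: 1131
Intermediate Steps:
c(f, y) = 56 + y
Z = 1069 (Z = -4 + 1073 = 1069)
Z + c(61, 6) = 1069 + (56 + 6) = 1069 + 62 = 1131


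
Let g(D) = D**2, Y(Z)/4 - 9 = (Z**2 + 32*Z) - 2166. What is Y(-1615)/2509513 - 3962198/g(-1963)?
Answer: 29428810743114/9670079599297 ≈ 3.0433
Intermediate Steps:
Y(Z) = -8628 + 4*Z**2 + 128*Z (Y(Z) = 36 + 4*((Z**2 + 32*Z) - 2166) = 36 + 4*(-2166 + Z**2 + 32*Z) = 36 + (-8664 + 4*Z**2 + 128*Z) = -8628 + 4*Z**2 + 128*Z)
Y(-1615)/2509513 - 3962198/g(-1963) = (-8628 + 4*(-1615)**2 + 128*(-1615))/2509513 - 3962198/((-1963)**2) = (-8628 + 4*2608225 - 206720)*(1/2509513) - 3962198/3853369 = (-8628 + 10432900 - 206720)*(1/2509513) - 3962198*1/3853369 = 10217552*(1/2509513) - 3962198/3853369 = 10217552/2509513 - 3962198/3853369 = 29428810743114/9670079599297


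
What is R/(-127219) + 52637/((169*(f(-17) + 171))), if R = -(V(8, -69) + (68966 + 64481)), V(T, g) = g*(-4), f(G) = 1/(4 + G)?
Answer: 812242237/282680618 ≈ 2.8734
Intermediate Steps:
V(T, g) = -4*g
R = -133723 (R = -(-4*(-69) + (68966 + 64481)) = -(276 + 133447) = -1*133723 = -133723)
R/(-127219) + 52637/((169*(f(-17) + 171))) = -133723/(-127219) + 52637/((169*(1/(4 - 17) + 171))) = -133723*(-1/127219) + 52637/((169*(1/(-13) + 171))) = 133723/127219 + 52637/((169*(-1/13 + 171))) = 133723/127219 + 52637/((169*(2222/13))) = 133723/127219 + 52637/28886 = 133723/127219 + 52637*(1/28886) = 133723/127219 + 4049/2222 = 812242237/282680618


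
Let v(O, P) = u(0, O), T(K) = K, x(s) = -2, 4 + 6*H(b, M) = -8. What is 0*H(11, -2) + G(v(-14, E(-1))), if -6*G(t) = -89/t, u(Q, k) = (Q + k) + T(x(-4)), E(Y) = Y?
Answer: -89/96 ≈ -0.92708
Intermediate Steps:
H(b, M) = -2 (H(b, M) = -⅔ + (⅙)*(-8) = -⅔ - 4/3 = -2)
u(Q, k) = -2 + Q + k (u(Q, k) = (Q + k) - 2 = -2 + Q + k)
v(O, P) = -2 + O (v(O, P) = -2 + 0 + O = -2 + O)
G(t) = 89/(6*t) (G(t) = -(-89)/(6*t) = 89/(6*t))
0*H(11, -2) + G(v(-14, E(-1))) = 0*(-2) + 89/(6*(-2 - 14)) = 0 + (89/6)/(-16) = 0 + (89/6)*(-1/16) = 0 - 89/96 = -89/96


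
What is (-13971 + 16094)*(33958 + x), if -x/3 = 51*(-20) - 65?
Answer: 79003199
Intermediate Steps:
x = 3255 (x = -3*(51*(-20) - 65) = -3*(-1020 - 65) = -3*(-1085) = 3255)
(-13971 + 16094)*(33958 + x) = (-13971 + 16094)*(33958 + 3255) = 2123*37213 = 79003199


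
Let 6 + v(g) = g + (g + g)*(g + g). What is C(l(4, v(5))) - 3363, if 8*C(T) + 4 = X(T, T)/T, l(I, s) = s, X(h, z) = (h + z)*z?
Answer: -13355/4 ≈ -3338.8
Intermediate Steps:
X(h, z) = z*(h + z)
v(g) = -6 + g + 4*g² (v(g) = -6 + (g + (g + g)*(g + g)) = -6 + (g + (2*g)*(2*g)) = -6 + (g + 4*g²) = -6 + g + 4*g²)
C(T) = -½ + T/4 (C(T) = -½ + ((T*(T + T))/T)/8 = -½ + ((T*(2*T))/T)/8 = -½ + ((2*T²)/T)/8 = -½ + (2*T)/8 = -½ + T/4)
C(l(4, v(5))) - 3363 = (-½ + (-6 + 5 + 4*5²)/4) - 3363 = (-½ + (-6 + 5 + 4*25)/4) - 3363 = (-½ + (-6 + 5 + 100)/4) - 3363 = (-½ + (¼)*99) - 3363 = (-½ + 99/4) - 3363 = 97/4 - 3363 = -13355/4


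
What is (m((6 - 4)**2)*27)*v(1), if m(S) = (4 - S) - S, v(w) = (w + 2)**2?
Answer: -972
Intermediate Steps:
v(w) = (2 + w)**2
m(S) = 4 - 2*S
(m((6 - 4)**2)*27)*v(1) = ((4 - 2*(6 - 4)**2)*27)*(2 + 1)**2 = ((4 - 2*2**2)*27)*3**2 = ((4 - 2*4)*27)*9 = ((4 - 8)*27)*9 = -4*27*9 = -108*9 = -972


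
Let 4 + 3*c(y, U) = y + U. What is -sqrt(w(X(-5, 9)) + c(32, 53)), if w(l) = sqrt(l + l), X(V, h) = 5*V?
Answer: -sqrt(27 + 5*I*sqrt(2)) ≈ -5.2398 - 0.67475*I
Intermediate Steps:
c(y, U) = -4/3 + U/3 + y/3 (c(y, U) = -4/3 + (y + U)/3 = -4/3 + (U + y)/3 = -4/3 + (U/3 + y/3) = -4/3 + U/3 + y/3)
w(l) = sqrt(2)*sqrt(l) (w(l) = sqrt(2*l) = sqrt(2)*sqrt(l))
-sqrt(w(X(-5, 9)) + c(32, 53)) = -sqrt(sqrt(2)*sqrt(5*(-5)) + (-4/3 + (1/3)*53 + (1/3)*32)) = -sqrt(sqrt(2)*sqrt(-25) + (-4/3 + 53/3 + 32/3)) = -sqrt(sqrt(2)*(5*I) + 27) = -sqrt(5*I*sqrt(2) + 27) = -sqrt(27 + 5*I*sqrt(2))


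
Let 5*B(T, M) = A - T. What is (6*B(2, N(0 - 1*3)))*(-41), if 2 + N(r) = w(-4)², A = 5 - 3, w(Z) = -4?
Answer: 0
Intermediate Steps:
A = 2
N(r) = 14 (N(r) = -2 + (-4)² = -2 + 16 = 14)
B(T, M) = ⅖ - T/5 (B(T, M) = (2 - T)/5 = ⅖ - T/5)
(6*B(2, N(0 - 1*3)))*(-41) = (6*(⅖ - ⅕*2))*(-41) = (6*(⅖ - ⅖))*(-41) = (6*0)*(-41) = 0*(-41) = 0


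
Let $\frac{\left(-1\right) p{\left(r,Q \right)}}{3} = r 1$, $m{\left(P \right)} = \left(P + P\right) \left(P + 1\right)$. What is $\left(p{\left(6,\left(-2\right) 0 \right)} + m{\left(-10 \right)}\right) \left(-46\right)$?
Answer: $-7452$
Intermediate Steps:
$m{\left(P \right)} = 2 P \left(1 + P\right)$
$p{\left(r,Q \right)} = - 3 r$ ($p{\left(r,Q \right)} = - 3 r 1 = - 3 r$)
$\left(p{\left(6,\left(-2\right) 0 \right)} + m{\left(-10 \right)}\right) \left(-46\right) = \left(\left(-3\right) 6 + 2 \left(-10\right) \left(1 - 10\right)\right) \left(-46\right) = \left(-18 + 2 \left(-10\right) \left(-9\right)\right) \left(-46\right) = \left(-18 + 180\right) \left(-46\right) = 162 \left(-46\right) = -7452$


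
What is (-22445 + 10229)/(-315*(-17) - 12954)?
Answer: 4072/2533 ≈ 1.6076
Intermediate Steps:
(-22445 + 10229)/(-315*(-17) - 12954) = -12216/(5355 - 12954) = -12216/(-7599) = -12216*(-1/7599) = 4072/2533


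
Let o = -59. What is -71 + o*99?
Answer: -5912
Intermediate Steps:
-71 + o*99 = -71 - 59*99 = -71 - 5841 = -5912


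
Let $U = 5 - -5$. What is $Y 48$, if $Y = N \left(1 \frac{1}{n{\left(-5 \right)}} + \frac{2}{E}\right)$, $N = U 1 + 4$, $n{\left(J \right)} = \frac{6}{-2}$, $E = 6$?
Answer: $0$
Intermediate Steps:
$U = 10$ ($U = 5 + 5 = 10$)
$n{\left(J \right)} = -3$ ($n{\left(J \right)} = 6 \left(- \frac{1}{2}\right) = -3$)
$N = 14$ ($N = 10 \cdot 1 + 4 = 10 + 4 = 14$)
$Y = 0$ ($Y = 14 \left(1 \frac{1}{-3} + \frac{2}{6}\right) = 14 \left(1 \left(- \frac{1}{3}\right) + 2 \cdot \frac{1}{6}\right) = 14 \left(- \frac{1}{3} + \frac{1}{3}\right) = 14 \cdot 0 = 0$)
$Y 48 = 0 \cdot 48 = 0$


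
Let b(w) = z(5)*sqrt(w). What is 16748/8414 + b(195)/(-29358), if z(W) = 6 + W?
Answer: 8374/4207 - 11*sqrt(195)/29358 ≈ 1.9853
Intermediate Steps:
b(w) = 11*sqrt(w) (b(w) = (6 + 5)*sqrt(w) = 11*sqrt(w))
16748/8414 + b(195)/(-29358) = 16748/8414 + (11*sqrt(195))/(-29358) = 16748*(1/8414) + (11*sqrt(195))*(-1/29358) = 8374/4207 - 11*sqrt(195)/29358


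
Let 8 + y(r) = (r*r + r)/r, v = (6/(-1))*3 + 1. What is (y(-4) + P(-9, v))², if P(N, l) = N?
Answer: 400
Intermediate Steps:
v = -17 (v = (6*(-1))*3 + 1 = -6*3 + 1 = -18 + 1 = -17)
y(r) = -8 + (r + r²)/r (y(r) = -8 + (r*r + r)/r = -8 + (r² + r)/r = -8 + (r + r²)/r)
(y(-4) + P(-9, v))² = ((-7 - 4) - 9)² = (-11 - 9)² = (-20)² = 400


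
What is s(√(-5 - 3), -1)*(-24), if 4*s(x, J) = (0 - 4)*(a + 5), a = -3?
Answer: 48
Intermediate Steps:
s(x, J) = -2 (s(x, J) = ((0 - 4)*(-3 + 5))/4 = (-4*2)/4 = (¼)*(-8) = -2)
s(√(-5 - 3), -1)*(-24) = -2*(-24) = 48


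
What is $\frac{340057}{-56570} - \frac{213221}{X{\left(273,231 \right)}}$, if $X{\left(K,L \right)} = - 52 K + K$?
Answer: $\frac{7327298359}{787624110} \approx 9.303$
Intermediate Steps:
$X{\left(K,L \right)} = - 51 K$
$\frac{340057}{-56570} - \frac{213221}{X{\left(273,231 \right)}} = \frac{340057}{-56570} - \frac{213221}{\left(-51\right) 273} = 340057 \left(- \frac{1}{56570}\right) - \frac{213221}{-13923} = - \frac{340057}{56570} - - \frac{213221}{13923} = - \frac{340057}{56570} + \frac{213221}{13923} = \frac{7327298359}{787624110}$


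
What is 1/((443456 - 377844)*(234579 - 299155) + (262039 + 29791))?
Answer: -1/4236668682 ≈ -2.3603e-10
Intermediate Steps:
1/((443456 - 377844)*(234579 - 299155) + (262039 + 29791)) = 1/(65612*(-64576) + 291830) = 1/(-4236960512 + 291830) = 1/(-4236668682) = -1/4236668682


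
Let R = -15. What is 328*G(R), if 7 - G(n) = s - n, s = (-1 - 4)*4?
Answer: 3936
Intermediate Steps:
s = -20 (s = -5*4 = -20)
G(n) = 27 + n (G(n) = 7 - (-20 - n) = 7 + (20 + n) = 27 + n)
328*G(R) = 328*(27 - 15) = 328*12 = 3936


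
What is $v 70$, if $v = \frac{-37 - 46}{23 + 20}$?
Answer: $- \frac{5810}{43} \approx -135.12$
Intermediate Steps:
$v = - \frac{83}{43} \approx -1.9302$
$v 70 = \left(- \frac{83}{43}\right) 70 = - \frac{5810}{43}$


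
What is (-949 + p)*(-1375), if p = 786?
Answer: 224125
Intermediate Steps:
(-949 + p)*(-1375) = (-949 + 786)*(-1375) = -163*(-1375) = 224125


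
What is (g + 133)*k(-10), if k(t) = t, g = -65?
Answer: -680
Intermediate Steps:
(g + 133)*k(-10) = (-65 + 133)*(-10) = 68*(-10) = -680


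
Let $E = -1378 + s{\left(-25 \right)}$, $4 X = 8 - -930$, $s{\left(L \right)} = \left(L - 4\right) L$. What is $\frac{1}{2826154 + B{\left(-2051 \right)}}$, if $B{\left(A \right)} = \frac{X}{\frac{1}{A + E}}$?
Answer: $\frac{1}{2192066} \approx 4.5619 \cdot 10^{-7}$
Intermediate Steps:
$s{\left(L \right)} = L \left(-4 + L\right)$ ($s{\left(L \right)} = \left(-4 + L\right) L = L \left(-4 + L\right)$)
$X = \frac{469}{2}$ ($X = \frac{8 - -930}{4} = \frac{8 + 930}{4} = \frac{1}{4} \cdot 938 = \frac{469}{2} \approx 234.5$)
$E = -653$ ($E = -1378 - 25 \left(-4 - 25\right) = -1378 - -725 = -1378 + 725 = -653$)
$B{\left(A \right)} = - \frac{306257}{2} + \frac{469 A}{2}$ ($B{\left(A \right)} = \frac{469}{2 \frac{1}{A - 653}} = \frac{469}{2 \frac{1}{-653 + A}} = \frac{469 \left(-653 + A\right)}{2} = - \frac{306257}{2} + \frac{469 A}{2}$)
$\frac{1}{2826154 + B{\left(-2051 \right)}} = \frac{1}{2826154 + \left(- \frac{306257}{2} + \frac{469}{2} \left(-2051\right)\right)} = \frac{1}{2826154 - 634088} = \frac{1}{2192066}$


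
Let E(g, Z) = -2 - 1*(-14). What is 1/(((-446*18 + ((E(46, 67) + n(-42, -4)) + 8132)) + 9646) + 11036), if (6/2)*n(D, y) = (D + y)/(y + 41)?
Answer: 111/2308532 ≈ 4.8082e-5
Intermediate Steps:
E(g, Z) = 12 (E(g, Z) = -2 + 14 = 12)
n(D, y) = (D + y)/(3*(41 + y)) (n(D, y) = ((D + y)/(y + 41))/3 = ((D + y)/(41 + y))/3 = (D + y)/(3*(41 + y)))
1/(((-446*18 + ((E(46, 67) + n(-42, -4)) + 8132)) + 9646) + 11036) = 1/(((-446*18 + ((12 + (-42 - 4)/(3*(41 - 4))) + 8132)) + 9646) + 11036) = 1/(((-8028 + ((12 + (⅓)*(-46)/37) + 8132)) + 9646) + 11036) = 1/(((-8028 + ((12 + (⅓)*(1/37)*(-46)) + 8132)) + 9646) + 11036) = 1/(((-8028 + ((12 - 46/111) + 8132)) + 9646) + 11036) = 1/(((-8028 + (1286/111 + 8132)) + 9646) + 11036) = 1/(((-8028 + 903938/111) + 9646) + 11036) = 1/((12830/111 + 9646) + 11036) = 1/(1083536/111 + 11036) = 1/(2308532/111) = 111/2308532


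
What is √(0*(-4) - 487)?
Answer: I*√487 ≈ 22.068*I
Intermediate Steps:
√(0*(-4) - 487) = √(0 - 487) = √(-487) = I*√487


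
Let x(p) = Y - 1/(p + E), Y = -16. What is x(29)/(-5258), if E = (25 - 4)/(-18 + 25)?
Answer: 513/168256 ≈ 0.0030489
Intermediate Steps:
E = 3 (E = 21/7 = 21*(⅐) = 3)
x(p) = -16 - 1/(3 + p) (x(p) = -16 - 1/(p + 3) = -16 - 1/(3 + p))
x(29)/(-5258) = ((-49 - 16*29)/(3 + 29))/(-5258) = ((-49 - 464)/32)*(-1/5258) = ((1/32)*(-513))*(-1/5258) = -513/32*(-1/5258) = 513/168256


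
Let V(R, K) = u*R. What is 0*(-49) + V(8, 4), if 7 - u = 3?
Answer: 32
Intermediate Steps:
u = 4 (u = 7 - 1*3 = 7 - 3 = 4)
V(R, K) = 4*R
0*(-49) + V(8, 4) = 0*(-49) + 4*8 = 0 + 32 = 32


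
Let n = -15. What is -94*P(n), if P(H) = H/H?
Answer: -94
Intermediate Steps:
P(H) = 1
-94*P(n) = -94*1 = -94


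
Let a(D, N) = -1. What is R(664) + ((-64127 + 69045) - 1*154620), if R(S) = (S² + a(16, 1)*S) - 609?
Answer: 289921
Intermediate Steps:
R(S) = -609 + S² - S (R(S) = (S² - S) - 609 = -609 + S² - S)
R(664) + ((-64127 + 69045) - 1*154620) = (-609 + 664² - 1*664) + ((-64127 + 69045) - 1*154620) = (-609 + 440896 - 664) + (4918 - 154620) = 439623 - 149702 = 289921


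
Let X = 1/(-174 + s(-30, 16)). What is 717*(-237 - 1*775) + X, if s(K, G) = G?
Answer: -114645433/158 ≈ -7.2560e+5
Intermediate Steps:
X = -1/158 (X = 1/(-174 + 16) = 1/(-158) = -1/158 ≈ -0.0063291)
717*(-237 - 1*775) + X = 717*(-237 - 1*775) - 1/158 = 717*(-237 - 775) - 1/158 = 717*(-1012) - 1/158 = -725604 - 1/158 = -114645433/158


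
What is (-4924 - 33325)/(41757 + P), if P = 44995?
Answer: -38249/86752 ≈ -0.44090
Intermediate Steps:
(-4924 - 33325)/(41757 + P) = (-4924 - 33325)/(41757 + 44995) = -38249/86752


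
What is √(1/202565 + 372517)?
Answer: √15285333315361890/202565 ≈ 610.34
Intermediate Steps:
√(1/202565 + 372517) = √(75458906106/202565) = √15285333315361890/202565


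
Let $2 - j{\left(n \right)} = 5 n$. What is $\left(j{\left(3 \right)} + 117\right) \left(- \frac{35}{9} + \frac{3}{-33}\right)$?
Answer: $- \frac{40976}{99} \approx -413.9$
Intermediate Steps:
$j{\left(n \right)} = 2 - 5 n$
$\left(j{\left(3 \right)} + 117\right) \left(- \frac{35}{9} + \frac{3}{-33}\right) = \left(\left(2 - 15\right) + 117\right) \left(- \frac{35}{9} + \frac{3}{-33}\right) = \left(\left(2 - 15\right) + 117\right) \left(\left(-35\right) \frac{1}{9} + 3 \left(- \frac{1}{33}\right)\right) = \left(-13 + 117\right) \left(- \frac{35}{9} - \frac{1}{11}\right) = 104 \left(- \frac{394}{99}\right) = - \frac{40976}{99}$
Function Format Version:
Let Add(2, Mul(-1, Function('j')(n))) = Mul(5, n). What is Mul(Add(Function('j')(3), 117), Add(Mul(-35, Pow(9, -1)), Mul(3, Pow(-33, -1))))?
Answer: Rational(-40976, 99) ≈ -413.90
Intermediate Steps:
Function('j')(n) = Add(2, Mul(-5, n)) (Function('j')(n) = Add(2, Mul(-1, Mul(5, n))) = Add(2, Mul(-5, n)))
Mul(Add(Function('j')(3), 117), Add(Mul(-35, Pow(9, -1)), Mul(3, Pow(-33, -1)))) = Mul(Add(Add(2, Mul(-5, 3)), 117), Add(Mul(-35, Pow(9, -1)), Mul(3, Pow(-33, -1)))) = Mul(Add(Add(2, -15), 117), Add(Mul(-35, Rational(1, 9)), Mul(3, Rational(-1, 33)))) = Mul(Add(-13, 117), Add(Rational(-35, 9), Rational(-1, 11))) = Mul(104, Rational(-394, 99)) = Rational(-40976, 99)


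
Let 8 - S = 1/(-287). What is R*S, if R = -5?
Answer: -11485/287 ≈ -40.017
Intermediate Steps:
S = 2297/287 (S = 8 - 1/(-287) = 8 - 1*(-1/287) = 8 + 1/287 = 2297/287 ≈ 8.0035)
R*S = -5*2297/287 = -11485/287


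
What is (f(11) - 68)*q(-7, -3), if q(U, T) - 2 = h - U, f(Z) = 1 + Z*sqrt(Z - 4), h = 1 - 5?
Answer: -335 + 55*sqrt(7) ≈ -189.48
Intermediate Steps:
h = -4
f(Z) = 1 + Z*sqrt(-4 + Z)
q(U, T) = -2 - U (q(U, T) = 2 + (-4 - U) = -2 - U)
(f(11) - 68)*q(-7, -3) = ((1 + 11*sqrt(-4 + 11)) - 68)*(-2 - 1*(-7)) = ((1 + 11*sqrt(7)) - 68)*(-2 + 7) = (-67 + 11*sqrt(7))*5 = -335 + 55*sqrt(7)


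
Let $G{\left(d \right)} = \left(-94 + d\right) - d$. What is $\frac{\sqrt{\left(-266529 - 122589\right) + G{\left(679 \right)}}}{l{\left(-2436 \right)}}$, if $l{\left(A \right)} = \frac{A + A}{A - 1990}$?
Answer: $\frac{2213 i \sqrt{97303}}{1218} \approx 566.76 i$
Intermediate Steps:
$G{\left(d \right)} = -94$
$l{\left(A \right)} = \frac{2 A}{-1990 + A}$
$\frac{\sqrt{\left(-266529 - 122589\right) + G{\left(679 \right)}}}{l{\left(-2436 \right)}} = \frac{\sqrt{\left(-266529 - 122589\right) - 94}}{2 \left(-2436\right) \frac{1}{-1990 - 2436}} = \frac{\sqrt{-389118 - 94}}{2 \left(-2436\right) \frac{1}{-4426}} = \frac{\sqrt{-389212}}{2 \left(-2436\right) \left(- \frac{1}{4426}\right)} = \frac{2 i \sqrt{97303}}{\frac{2436}{2213}} = 2 i \sqrt{97303} \cdot \frac{2213}{2436} = \frac{2213 i \sqrt{97303}}{1218}$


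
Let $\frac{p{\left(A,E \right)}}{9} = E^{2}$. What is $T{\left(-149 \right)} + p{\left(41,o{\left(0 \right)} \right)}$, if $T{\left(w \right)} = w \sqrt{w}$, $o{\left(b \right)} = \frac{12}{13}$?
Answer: $\frac{1296}{169} - 149 i \sqrt{149} \approx 7.6686 - 1818.8 i$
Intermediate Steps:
$o{\left(b \right)} = \frac{12}{13}$ ($o{\left(b \right)} = 12 \cdot \frac{1}{13} = \frac{12}{13}$)
$T{\left(w \right)} = w^{\frac{3}{2}}$
$p{\left(A,E \right)} = 9 E^{2}$
$T{\left(-149 \right)} + p{\left(41,o{\left(0 \right)} \right)} = \left(-149\right)^{\frac{3}{2}} + 9 \left(\frac{12}{13}\right)^{2} = - 149 i \sqrt{149} + 9 \cdot \frac{144}{169} = - 149 i \sqrt{149} + \frac{1296}{169} = \frac{1296}{169} - 149 i \sqrt{149}$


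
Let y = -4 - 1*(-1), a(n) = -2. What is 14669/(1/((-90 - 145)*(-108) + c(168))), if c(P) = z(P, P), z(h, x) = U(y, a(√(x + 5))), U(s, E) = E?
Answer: 372269882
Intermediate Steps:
y = -3 (y = -4 + 1 = -3)
z(h, x) = -2
c(P) = -2
14669/(1/((-90 - 145)*(-108) + c(168))) = 14669/(1/((-90 - 145)*(-108) - 2)) = 14669/(1/(-235*(-108) - 2)) = 14669/(1/(25380 - 2)) = 14669/(1/25378) = 14669*25378 = 372269882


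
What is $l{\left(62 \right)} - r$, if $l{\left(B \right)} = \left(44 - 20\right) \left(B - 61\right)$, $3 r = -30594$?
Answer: $10222$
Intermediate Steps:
$r = -10198$ ($r = \frac{1}{3} \left(-30594\right) = -10198$)
$l{\left(B \right)} = -1464 + 24 B$ ($l{\left(B \right)} = 24 \left(-61 + B\right) = -1464 + 24 B$)
$l{\left(62 \right)} - r = \left(-1464 + 24 \cdot 62\right) - -10198 = \left(-1464 + 1488\right) + 10198 = 24 + 10198 = 10222$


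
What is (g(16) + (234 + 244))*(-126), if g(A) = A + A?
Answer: -64260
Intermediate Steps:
g(A) = 2*A
(g(16) + (234 + 244))*(-126) = (2*16 + (234 + 244))*(-126) = (32 + 478)*(-126) = 510*(-126) = -64260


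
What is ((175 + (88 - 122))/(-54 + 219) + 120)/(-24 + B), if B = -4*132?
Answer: -289/1320 ≈ -0.21894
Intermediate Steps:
B = -528
((175 + (88 - 122))/(-54 + 219) + 120)/(-24 + B) = ((175 + (88 - 122))/(-54 + 219) + 120)/(-24 - 528) = ((175 - 34)/165 + 120)/(-552) = (141*(1/165) + 120)*(-1/552) = (47/55 + 120)*(-1/552) = (6647/55)*(-1/552) = -289/1320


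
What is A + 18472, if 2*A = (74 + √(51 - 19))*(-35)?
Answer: 17177 - 70*√2 ≈ 17078.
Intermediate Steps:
A = -1295 - 70*√2 (A = ((74 + √(51 - 19))*(-35))/2 = ((74 + √32)*(-35))/2 = ((74 + 4*√2)*(-35))/2 = (-2590 - 140*√2)/2 = -1295 - 70*√2 ≈ -1394.0)
A + 18472 = (-1295 - 70*√2) + 18472 = 17177 - 70*√2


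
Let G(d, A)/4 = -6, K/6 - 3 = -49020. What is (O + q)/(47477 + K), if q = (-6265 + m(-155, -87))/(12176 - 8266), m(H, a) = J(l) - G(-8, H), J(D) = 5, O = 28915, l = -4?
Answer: -56525707/482151875 ≈ -0.11724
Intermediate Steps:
K = -294102 (K = 18 + 6*(-49020) = 18 - 294120 = -294102)
G(d, A) = -24 (G(d, A) = 4*(-6) = -24)
m(H, a) = 29 (m(H, a) = 5 - 1*(-24) = 5 + 24 = 29)
q = -3118/1955 (q = (-6265 + 29)/(12176 - 8266) = -6236/3910 = -6236*1/3910 = -3118/1955 ≈ -1.5949)
(O + q)/(47477 + K) = (28915 - 3118/1955)/(47477 - 294102) = (56525707/1955)/(-246625) = (56525707/1955)*(-1/246625) = -56525707/482151875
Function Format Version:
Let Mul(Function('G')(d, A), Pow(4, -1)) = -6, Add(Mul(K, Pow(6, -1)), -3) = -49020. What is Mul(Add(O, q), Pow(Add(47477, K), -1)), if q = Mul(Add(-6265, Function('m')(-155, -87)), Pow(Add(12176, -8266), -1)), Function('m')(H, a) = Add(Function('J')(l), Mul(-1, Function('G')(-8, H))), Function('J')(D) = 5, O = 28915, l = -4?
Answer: Rational(-56525707, 482151875) ≈ -0.11724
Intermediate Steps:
K = -294102 (K = Add(18, Mul(6, -49020)) = Add(18, -294120) = -294102)
Function('G')(d, A) = -24 (Function('G')(d, A) = Mul(4, -6) = -24)
Function('m')(H, a) = 29 (Function('m')(H, a) = Add(5, Mul(-1, -24)) = Add(5, 24) = 29)
q = Rational(-3118, 1955) (q = Mul(Add(-6265, 29), Pow(Add(12176, -8266), -1)) = Mul(-6236, Pow(3910, -1)) = Mul(-6236, Rational(1, 3910)) = Rational(-3118, 1955) ≈ -1.5949)
Mul(Add(O, q), Pow(Add(47477, K), -1)) = Mul(Add(28915, Rational(-3118, 1955)), Pow(Add(47477, -294102), -1)) = Mul(Rational(56525707, 1955), Pow(-246625, -1)) = Mul(Rational(56525707, 1955), Rational(-1, 246625)) = Rational(-56525707, 482151875)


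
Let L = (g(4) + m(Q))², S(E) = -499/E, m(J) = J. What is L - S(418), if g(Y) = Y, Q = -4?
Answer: 499/418 ≈ 1.1938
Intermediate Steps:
L = 0 (L = (4 - 4)² = 0² = 0)
L - S(418) = 0 - (-499)/418 = 0 - 1*(-499/418) = 0 + 499/418 = 499/418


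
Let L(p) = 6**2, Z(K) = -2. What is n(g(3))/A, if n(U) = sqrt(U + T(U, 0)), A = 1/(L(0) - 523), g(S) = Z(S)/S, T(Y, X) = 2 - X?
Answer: -974*sqrt(3)/3 ≈ -562.34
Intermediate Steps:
L(p) = 36
g(S) = -2/S
A = -1/487 (A = 1/(36 - 523) = 1/(-487) = -1/487 ≈ -0.0020534)
n(U) = sqrt(2 + U) (n(U) = sqrt(U + (2 - 1*0)) = sqrt(U + (2 + 0)) = sqrt(U + 2) = sqrt(2 + U))
n(g(3))/A = sqrt(2 - 2/3)/(-1/487) = sqrt(2 - 2*1/3)*(-487) = sqrt(2 - 2/3)*(-487) = sqrt(4/3)*(-487) = (2*sqrt(3)/3)*(-487) = -974*sqrt(3)/3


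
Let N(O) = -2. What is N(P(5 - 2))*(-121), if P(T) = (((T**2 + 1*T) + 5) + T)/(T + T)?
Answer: 242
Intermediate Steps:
P(T) = (5 + T**2 + 2*T)/(2*T) (P(T) = (((T**2 + T) + 5) + T)/((2*T)) = (((T + T**2) + 5) + T)*(1/(2*T)) = ((5 + T + T**2) + T)*(1/(2*T)) = (5 + T**2 + 2*T)*(1/(2*T)) = (5 + T**2 + 2*T)/(2*T))
N(P(5 - 2))*(-121) = -2*(-121) = 242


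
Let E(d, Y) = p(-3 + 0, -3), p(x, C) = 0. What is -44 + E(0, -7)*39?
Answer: -44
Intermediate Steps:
E(d, Y) = 0
-44 + E(0, -7)*39 = -44 + 0*39 = -44 + 0 = -44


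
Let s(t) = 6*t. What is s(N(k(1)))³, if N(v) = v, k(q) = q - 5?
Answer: -13824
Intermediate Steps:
k(q) = -5 + q
s(N(k(1)))³ = (6*(-5 + 1))³ = (6*(-4))³ = (-24)³ = -13824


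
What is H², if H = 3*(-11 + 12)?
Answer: 9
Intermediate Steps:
H = 3 (H = 3*1 = 3)
H² = 3² = 9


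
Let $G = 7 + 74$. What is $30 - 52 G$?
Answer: $-4182$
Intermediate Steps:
$G = 81$
$30 - 52 G = 30 - 4212 = -4182$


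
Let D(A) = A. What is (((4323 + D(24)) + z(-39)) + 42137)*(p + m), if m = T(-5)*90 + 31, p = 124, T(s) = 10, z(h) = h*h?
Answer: 50645275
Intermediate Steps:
z(h) = h²
m = 931 (m = 10*90 + 31 = 900 + 31 = 931)
(((4323 + D(24)) + z(-39)) + 42137)*(p + m) = (((4323 + 24) + (-39)²) + 42137)*(124 + 931) = ((4347 + 1521) + 42137)*1055 = (5868 + 42137)*1055 = 48005*1055 = 50645275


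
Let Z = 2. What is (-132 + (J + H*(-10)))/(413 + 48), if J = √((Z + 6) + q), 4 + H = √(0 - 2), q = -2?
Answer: -92/461 + √6/461 - 10*I*√2/461 ≈ -0.19425 - 0.030677*I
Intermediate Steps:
H = -4 + I*√2 (H = -4 + √(0 - 2) = -4 + √(-2) = -4 + I*√2 ≈ -4.0 + 1.4142*I)
J = √6 (J = √((2 + 6) - 2) = √(8 - 2) = √6 ≈ 2.4495)
(-132 + (J + H*(-10)))/(413 + 48) = (-132 + (√6 + (-4 + I*√2)*(-10)))/(413 + 48) = (-132 + (√6 + (40 - 10*I*√2)))/461 = (-132 + (40 + √6 - 10*I*√2))*(1/461) = (-92 + √6 - 10*I*√2)*(1/461) = -92/461 + √6/461 - 10*I*√2/461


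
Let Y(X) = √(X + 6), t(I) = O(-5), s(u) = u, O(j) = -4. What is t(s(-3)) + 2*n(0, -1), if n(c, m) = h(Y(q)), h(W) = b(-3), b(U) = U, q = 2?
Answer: -10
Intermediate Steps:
t(I) = -4
Y(X) = √(6 + X)
h(W) = -3
n(c, m) = -3
t(s(-3)) + 2*n(0, -1) = -4 + 2*(-3) = -4 - 6 = -10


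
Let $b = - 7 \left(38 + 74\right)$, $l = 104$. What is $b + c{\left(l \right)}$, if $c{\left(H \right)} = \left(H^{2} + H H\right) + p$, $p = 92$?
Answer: $20940$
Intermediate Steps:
$c{\left(H \right)} = 92 + 2 H^{2}$ ($c{\left(H \right)} = \left(H^{2} + H H\right) + 92 = \left(H^{2} + H^{2}\right) + 92 = 2 H^{2} + 92 = 92 + 2 H^{2}$)
$b = -784$ ($b = \left(-7\right) 112 = -784$)
$b + c{\left(l \right)} = -784 + \left(92 + 2 \cdot 104^{2}\right) = -784 + \left(92 + 2 \cdot 10816\right) = -784 + \left(92 + 21632\right) = -784 + 21724 = 20940$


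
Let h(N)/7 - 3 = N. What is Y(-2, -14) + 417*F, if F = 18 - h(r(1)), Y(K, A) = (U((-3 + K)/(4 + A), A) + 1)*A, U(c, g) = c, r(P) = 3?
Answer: -10029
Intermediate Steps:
h(N) = 21 + 7*N
Y(K, A) = A*(1 + (-3 + K)/(4 + A)) (Y(K, A) = ((-3 + K)/(4 + A) + 1)*A = (1 + (-3 + K)/(4 + A))*A = A*(1 + (-3 + K)/(4 + A)))
F = -24 (F = 18 - (21 + 7*3) = 18 - (21 + 21) = 18 - 1*42 = 18 - 42 = -24)
Y(-2, -14) + 417*F = -14*(1 - 14 - 2)/(4 - 14) + 417*(-24) = -14*(-15)/(-10) - 10008 = -14*(-⅒)*(-15) - 10008 = -21 - 10008 = -10029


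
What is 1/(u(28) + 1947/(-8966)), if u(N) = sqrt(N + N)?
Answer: 17456802/4498001927 + 160778312*sqrt(14)/4498001927 ≈ 0.13762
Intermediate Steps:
u(N) = sqrt(2)*sqrt(N) (u(N) = sqrt(2*N) = sqrt(2)*sqrt(N))
1/(u(28) + 1947/(-8966)) = 1/(sqrt(2)*sqrt(28) + 1947/(-8966)) = 1/(sqrt(2)*(2*sqrt(7)) + 1947*(-1/8966)) = 1/(2*sqrt(14) - 1947/8966) = 1/(-1947/8966 + 2*sqrt(14))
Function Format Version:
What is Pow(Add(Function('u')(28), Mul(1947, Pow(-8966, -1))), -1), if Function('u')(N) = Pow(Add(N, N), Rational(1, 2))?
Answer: Add(Rational(17456802, 4498001927), Mul(Rational(160778312, 4498001927), Pow(14, Rational(1, 2)))) ≈ 0.13762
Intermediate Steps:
Function('u')(N) = Mul(Pow(2, Rational(1, 2)), Pow(N, Rational(1, 2))) (Function('u')(N) = Pow(Mul(2, N), Rational(1, 2)) = Mul(Pow(2, Rational(1, 2)), Pow(N, Rational(1, 2))))
Pow(Add(Function('u')(28), Mul(1947, Pow(-8966, -1))), -1) = Pow(Add(Mul(Pow(2, Rational(1, 2)), Pow(28, Rational(1, 2))), Mul(1947, Pow(-8966, -1))), -1) = Pow(Add(Mul(Pow(2, Rational(1, 2)), Mul(2, Pow(7, Rational(1, 2)))), Mul(1947, Rational(-1, 8966))), -1) = Pow(Add(Mul(2, Pow(14, Rational(1, 2))), Rational(-1947, 8966)), -1) = Pow(Add(Rational(-1947, 8966), Mul(2, Pow(14, Rational(1, 2)))), -1)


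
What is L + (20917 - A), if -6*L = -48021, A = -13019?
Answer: 83879/2 ≈ 41940.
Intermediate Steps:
L = 16007/2 (L = -1/6*(-48021) = 16007/2 ≈ 8003.5)
L + (20917 - A) = 16007/2 + (20917 - 1*(-13019)) = 16007/2 + (20917 + 13019) = 16007/2 + 33936 = 83879/2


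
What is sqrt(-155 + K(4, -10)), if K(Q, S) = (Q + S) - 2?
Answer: I*sqrt(163) ≈ 12.767*I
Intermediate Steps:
K(Q, S) = -2 + Q + S
sqrt(-155 + K(4, -10)) = sqrt(-155 + (-2 + 4 - 10)) = sqrt(-155 - 8) = sqrt(-163) = I*sqrt(163)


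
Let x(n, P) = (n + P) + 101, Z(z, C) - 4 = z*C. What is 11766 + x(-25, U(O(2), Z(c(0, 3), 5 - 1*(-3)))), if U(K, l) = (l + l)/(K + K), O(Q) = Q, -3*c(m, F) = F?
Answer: 11840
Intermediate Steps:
c(m, F) = -F/3
Z(z, C) = 4 + C*z (Z(z, C) = 4 + z*C = 4 + C*z)
U(K, l) = l/K (U(K, l) = (2*l)/((2*K)) = (2*l)*(1/(2*K)) = l/K)
x(n, P) = 101 + P + n (x(n, P) = (P + n) + 101 = 101 + P + n)
11766 + x(-25, U(O(2), Z(c(0, 3), 5 - 1*(-3)))) = 11766 + (101 + (4 + (5 - 1*(-3))*(-⅓*3))/2 - 25) = 11766 + (101 + (4 + (5 + 3)*(-1))*(½) - 25) = 11766 + (101 + (4 + 8*(-1))*(½) - 25) = 11766 + (101 + (4 - 8)*(½) - 25) = 11766 + (101 - 4*½ - 25) = 11766 + (101 - 2 - 25) = 11766 + 74 = 11840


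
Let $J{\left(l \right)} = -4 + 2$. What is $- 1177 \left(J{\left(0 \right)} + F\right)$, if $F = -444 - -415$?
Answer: $36487$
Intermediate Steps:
$J{\left(l \right)} = -2$
$F = -29$ ($F = -444 + 415 = -29$)
$- 1177 \left(J{\left(0 \right)} + F\right) = - 1177 \left(-2 - 29\right) = \left(-1177\right) \left(-31\right) = 36487$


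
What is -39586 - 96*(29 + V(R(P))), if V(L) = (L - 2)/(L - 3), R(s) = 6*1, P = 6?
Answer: -42498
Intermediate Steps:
R(s) = 6
V(L) = (-2 + L)/(-3 + L)
-39586 - 96*(29 + V(R(P))) = -39586 - 96*(29 + (-2 + 6)/(-3 + 6)) = -39586 - 96*(29 + 4/3) = -39586 - 96*91/3 = -39586 - 2912 = -42498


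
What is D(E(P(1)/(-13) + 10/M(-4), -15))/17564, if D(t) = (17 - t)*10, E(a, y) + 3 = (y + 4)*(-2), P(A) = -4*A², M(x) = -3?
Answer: -5/4391 ≈ -0.0011387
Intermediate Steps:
E(a, y) = -11 - 2*y (E(a, y) = -3 + (y + 4)*(-2) = -3 + (4 + y)*(-2) = -3 + (-8 - 2*y) = -11 - 2*y)
D(t) = 170 - 10*t
D(E(P(1)/(-13) + 10/M(-4), -15))/17564 = (170 - 10*(-11 - 2*(-15)))/17564 = (170 - 10*(-11 + 30))*(1/17564) = (170 - 10*19)*(1/17564) = (170 - 190)*(1/17564) = -20*1/17564 = -5/4391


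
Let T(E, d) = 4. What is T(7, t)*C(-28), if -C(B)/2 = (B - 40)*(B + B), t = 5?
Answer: -30464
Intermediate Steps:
C(B) = -4*B*(-40 + B) (C(B) = -2*(B - 40)*(B + B) = -2*(-40 + B)*2*B = -4*B*(-40 + B))
T(7, t)*C(-28) = 4*(4*(-28)*(40 - 1*(-28))) = 4*(4*(-28)*(40 + 28)) = 4*(4*(-28)*68) = 4*(-7616) = -30464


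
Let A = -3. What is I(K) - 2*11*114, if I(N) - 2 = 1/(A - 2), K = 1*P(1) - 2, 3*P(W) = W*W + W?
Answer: -12531/5 ≈ -2506.2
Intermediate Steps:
P(W) = W/3 + W**2/3 (P(W) = (W*W + W)/3 = (W**2 + W)/3 = (W + W**2)/3 = W/3 + W**2/3)
K = -4/3 (K = 1*((1/3)*1*(1 + 1)) - 2 = 1*((1/3)*1*2) - 2 = 1*(2/3) - 2 = 2/3 - 2 = -4/3 ≈ -1.3333)
I(N) = 9/5 (I(N) = 2 + 1/(-3 - 2) = 2 + 1/(-5) = 2 - 1/5 = 9/5)
I(K) - 2*11*114 = 9/5 - 2*11*114 = 9/5 - 22*114 = 9/5 - 2508 = -12531/5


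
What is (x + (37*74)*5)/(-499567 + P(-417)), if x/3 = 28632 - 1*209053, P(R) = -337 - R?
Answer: 527573/499487 ≈ 1.0562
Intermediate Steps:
x = -541263 (x = 3*(28632 - 1*209053) = 3*(28632 - 209053) = 3*(-180421) = -541263)
(x + (37*74)*5)/(-499567 + P(-417)) = (-541263 + (37*74)*5)/(-499567 + (-337 - 1*(-417))) = (-541263 + 2738*5)/(-499567 + (-337 + 417)) = (-541263 + 13690)/(-499567 + 80) = -527573/(-499487) = -527573*(-1/499487) = 527573/499487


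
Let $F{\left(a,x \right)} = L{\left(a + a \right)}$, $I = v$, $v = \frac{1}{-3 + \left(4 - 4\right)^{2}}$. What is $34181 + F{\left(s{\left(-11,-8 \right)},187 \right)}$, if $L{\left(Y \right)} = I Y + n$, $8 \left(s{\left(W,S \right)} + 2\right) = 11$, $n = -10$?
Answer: $\frac{410057}{12} \approx 34171.0$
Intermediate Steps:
$s{\left(W,S \right)} = - \frac{5}{8}$ ($s{\left(W,S \right)} = -2 + \frac{1}{8} \cdot 11 = -2 + \frac{11}{8} = - \frac{5}{8}$)
$v = - \frac{1}{3}$ ($v = \frac{1}{-3 + 0^{2}} = \frac{1}{-3 + 0} = \frac{1}{-3} = - \frac{1}{3} \approx -0.33333$)
$I = - \frac{1}{3} \approx -0.33333$
$L{\left(Y \right)} = -10 - \frac{Y}{3}$ ($L{\left(Y \right)} = - \frac{Y}{3} - 10 = -10 - \frac{Y}{3}$)
$F{\left(a,x \right)} = -10 - \frac{2 a}{3}$ ($F{\left(a,x \right)} = -10 - \frac{a + a}{3} = -10 - \frac{2 a}{3}$)
$34181 + F{\left(s{\left(-11,-8 \right)},187 \right)} = 34181 - \frac{115}{12} = \frac{410057}{12}$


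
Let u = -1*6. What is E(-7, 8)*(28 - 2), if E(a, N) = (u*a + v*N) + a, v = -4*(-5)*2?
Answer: 9230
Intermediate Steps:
u = -6
v = 40 (v = 20*2 = 40)
E(a, N) = -5*a + 40*N (E(a, N) = (-6*a + 40*N) + a = -5*a + 40*N)
E(-7, 8)*(28 - 2) = (-5*(-7) + 40*8)*(28 - 2) = (35 + 320)*26 = 355*26 = 9230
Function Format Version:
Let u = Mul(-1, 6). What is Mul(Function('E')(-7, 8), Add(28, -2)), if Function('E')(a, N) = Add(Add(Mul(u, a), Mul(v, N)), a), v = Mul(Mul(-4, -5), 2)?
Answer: 9230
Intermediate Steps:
u = -6
v = 40 (v = Mul(20, 2) = 40)
Function('E')(a, N) = Add(Mul(-5, a), Mul(40, N)) (Function('E')(a, N) = Add(Add(Mul(-6, a), Mul(40, N)), a) = Add(Mul(-5, a), Mul(40, N)))
Mul(Function('E')(-7, 8), Add(28, -2)) = Mul(Add(Mul(-5, -7), Mul(40, 8)), Add(28, -2)) = Mul(Add(35, 320), 26) = Mul(355, 26) = 9230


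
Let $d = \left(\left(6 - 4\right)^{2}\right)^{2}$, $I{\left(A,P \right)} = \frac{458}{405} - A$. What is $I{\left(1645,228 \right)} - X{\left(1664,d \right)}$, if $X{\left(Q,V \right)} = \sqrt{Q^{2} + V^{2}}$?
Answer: $- \frac{665767}{405} - 16 \sqrt{10817} \approx -3307.9$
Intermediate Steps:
$I{\left(A,P \right)} = \frac{458}{405} - A$ ($I{\left(A,P \right)} = 458 \cdot \frac{1}{405} - A = \frac{458}{405} - A$)
$d = 16$ ($d = \left(2^{2}\right)^{2} = 4^{2} = 16$)
$I{\left(1645,228 \right)} - X{\left(1664,d \right)} = \left(\frac{458}{405} - 1645\right) - \sqrt{1664^{2} + 16^{2}} = \left(\frac{458}{405} - 1645\right) - \sqrt{2768896 + 256} = - \frac{665767}{405} - \sqrt{2769152} = - \frac{665767}{405} - 16 \sqrt{10817}$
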